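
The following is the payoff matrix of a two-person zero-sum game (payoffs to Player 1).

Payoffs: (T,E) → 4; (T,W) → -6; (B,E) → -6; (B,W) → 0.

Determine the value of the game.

Row minima: T → -6, B → -6; maximin = -6.
Column maxima: E → 4, W → 0; minimax = 0.
-6 ≠ 0, so there is no saddle point; optimal play is mixed.
Let Player 1 play T with probability p. Expected payoff against E: 4p + (-6)(1−p) = 10p − 6; against W: (-6)p + 0(1−p) = −6p.
Setting these equal: 10p − 6 = −6p ⇒ 16p = 6 ⇒ p = 3/8, and the value is (10)·(3/8) − 6 = -9/4.
For Player 2: with q = P(E), equating T's and B's payoffs gives 10q − 6 = −6q ⇒ q = 3/8.

-9/4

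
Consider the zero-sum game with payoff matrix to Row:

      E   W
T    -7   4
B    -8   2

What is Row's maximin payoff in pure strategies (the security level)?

-7

Row minima: T → -7, B → -8.
The best of these is -7.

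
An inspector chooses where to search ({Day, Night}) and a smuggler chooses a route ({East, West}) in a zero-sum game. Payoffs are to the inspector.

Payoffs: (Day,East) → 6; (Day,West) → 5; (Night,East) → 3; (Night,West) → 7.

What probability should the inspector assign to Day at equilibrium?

Row minima: Day → 5, Night → 3; maximin = 5.
Column maxima: East → 6, West → 7; minimax = 6.
5 ≠ 6, so there is no saddle point; optimal play is mixed.
Let the inspector play Day with probability p. Expected payoff against East: 6p + 3(1−p) = 3p + 3; against West: 5p + 7(1−p) = −2p + 7.
Setting these equal: 3p + 3 = −2p + 7 ⇒ 5p = 4 ⇒ p = 4/5, and the value is (3)·(4/5) + 3 = 27/5.
For the smuggler: with q = P(East), equating Day's and Night's payoffs gives q + 5 = −4q + 7 ⇒ q = 2/5.

4/5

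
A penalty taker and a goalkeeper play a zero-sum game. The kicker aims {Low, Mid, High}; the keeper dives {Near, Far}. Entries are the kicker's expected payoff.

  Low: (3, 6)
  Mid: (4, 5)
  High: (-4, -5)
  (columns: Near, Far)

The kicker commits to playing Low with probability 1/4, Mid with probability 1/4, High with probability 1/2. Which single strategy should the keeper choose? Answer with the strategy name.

Near

If the keeper plays Near, the kicker's expected payoff is (1/4)·3 + (1/4)·4 + (1/2)·(-4) = -1/4.
If the keeper plays Far, the kicker's expected payoff is (1/4)·6 + (1/4)·5 + (1/2)·(-5) = 1/4.
The keeper minimizes the kicker's payoff; the smallest is -1/4, so the best response is Near.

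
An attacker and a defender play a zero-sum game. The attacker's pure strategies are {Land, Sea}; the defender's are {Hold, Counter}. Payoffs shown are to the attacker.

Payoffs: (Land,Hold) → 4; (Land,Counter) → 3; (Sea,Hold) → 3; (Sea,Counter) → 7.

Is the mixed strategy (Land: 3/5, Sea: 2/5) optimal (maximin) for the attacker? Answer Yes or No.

Against Hold this mix gives (3/5)·4 + (2/5)·3 = 18/5.
Against Counter this mix gives (3/5)·3 + (2/5)·7 = 23/5.
The defender will play Hold, holding the attacker to 18/5. Shifting weight toward the row that does better against Hold would raise this floor (the equalizing mix achieves 19/5 against both Hold and Counter), so the proposed strategy is not optimal.

No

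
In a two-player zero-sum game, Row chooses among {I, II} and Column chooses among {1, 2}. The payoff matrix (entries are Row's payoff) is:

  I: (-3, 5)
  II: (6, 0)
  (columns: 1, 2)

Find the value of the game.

15/7

Row minima: I → -3, II → 0; maximin = 0.
Column maxima: 1 → 6, 2 → 5; minimax = 5.
0 ≠ 5, so there is no saddle point; optimal play is mixed.
Let Row play I with probability p. Expected payoff against 1: (-3)p + 6(1−p) = −9p + 6; against 2: 5p + 0(1−p) = 5p.
Setting these equal: −9p + 6 = 5p ⇒ −14p = -6 ⇒ p = 3/7, and the value is (-9)·(3/7) + 6 = 15/7.
For Column: with q = P(1), equating I's and II's payoffs gives −8q + 5 = 6q ⇒ q = 5/14.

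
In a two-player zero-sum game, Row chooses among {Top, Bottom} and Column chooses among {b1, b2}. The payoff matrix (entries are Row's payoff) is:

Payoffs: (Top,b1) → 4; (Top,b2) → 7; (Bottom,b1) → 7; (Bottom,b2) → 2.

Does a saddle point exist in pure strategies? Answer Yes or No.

Row minima: Top → 4, Bottom → 2; maximin = 4.
Column maxima: b1 → 7, b2 → 7; minimax = 7.
4 ≠ 7, so no pure-strategy equilibrium exists.

No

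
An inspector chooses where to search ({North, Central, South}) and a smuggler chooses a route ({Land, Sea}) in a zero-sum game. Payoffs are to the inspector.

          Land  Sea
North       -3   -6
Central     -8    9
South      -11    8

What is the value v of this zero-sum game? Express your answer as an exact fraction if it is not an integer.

-15/4

Row minima: North → -6, Central → -8, South → -11; maximin = -6.
Column maxima: Land → -3, Sea → 9; minimax = -3.
-6 ≠ -3, so there is no saddle point; optimal play is mixed.
South is strictly dominated by Central, so the inspector never plays it.
On the remaining 2×2 (North, Central vs Land, Sea):
Let the inspector play North with probability p. Expected payoff against Land: (-3)p + (-8)(1−p) = 5p − 8; against Sea: (-6)p + 9(1−p) = −15p + 9.
Setting these equal: 5p − 8 = −15p + 9 ⇒ 20p = 17 ⇒ p = 17/20, and the value is (5)·(17/20) − 8 = -15/4.
For the smuggler: with q = P(Land), equating North's and Central's payoffs gives 3q − 6 = −17q + 9 ⇒ q = 3/4.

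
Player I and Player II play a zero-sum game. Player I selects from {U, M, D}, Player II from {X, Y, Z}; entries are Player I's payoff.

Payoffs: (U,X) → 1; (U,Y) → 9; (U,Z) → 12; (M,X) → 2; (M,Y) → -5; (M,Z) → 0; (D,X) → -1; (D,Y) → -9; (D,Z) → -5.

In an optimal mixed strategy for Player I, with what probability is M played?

Row minima: U → 1, M → -5, D → -9; maximin = 1.
Column maxima: X → 2, Y → 9, Z → 12; minimax = 2.
1 ≠ 2, so there is no saddle point; optimal play is mixed.
D is strictly dominated by U, so Player I never plays it.
Z is strictly dominated by Y (it gives Player I strictly more in every row), so Player II never plays it.
On the remaining 2×2 (U, M vs X, Y):
Let Player I play U with probability p. Expected payoff against X: 1p + 2(1−p) = −p + 2; against Y: 9p + (-5)(1−p) = 14p − 5.
Setting these equal: −p + 2 = 14p − 5 ⇒ −15p = -7 ⇒ p = 7/15, and the value is (-1)·(7/15) + 2 = 23/15.
For Player II: with q = P(X), equating U's and M's payoffs gives −8q + 9 = 7q − 5 ⇒ q = 14/15.

8/15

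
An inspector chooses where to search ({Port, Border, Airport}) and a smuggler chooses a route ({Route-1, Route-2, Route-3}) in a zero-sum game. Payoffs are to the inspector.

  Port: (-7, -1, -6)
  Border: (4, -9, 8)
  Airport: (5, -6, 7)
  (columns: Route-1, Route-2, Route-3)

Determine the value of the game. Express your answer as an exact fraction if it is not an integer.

Row minima: Port → -7, Border → -9, Airport → -6; maximin = -6.
Column maxima: Route-1 → 5, Route-2 → -1, Route-3 → 8; minimax = -1.
-6 ≠ -1, so there is no saddle point; optimal play is mixed.
Route-3 is strictly dominated by Route-1 (it gives the inspector strictly more in every row), so the smuggler never plays it.
With Route-3 eliminated, Border is strictly dominated by Airport (Airport gives the inspector strictly more in every remaining column), so the inspector never plays it.
On the remaining 2×2 (Port, Airport vs Route-1, Route-2):
Let the inspector play Port with probability p. Expected payoff against Route-1: (-7)p + 5(1−p) = −12p + 5; against Route-2: (-1)p + (-6)(1−p) = 5p − 6.
Setting these equal: −12p + 5 = 5p − 6 ⇒ −17p = -11 ⇒ p = 11/17, and the value is (-12)·(11/17) + 5 = -47/17.
For the smuggler: with q = P(Route-1), equating Port's and Airport's payoffs gives −6q − 1 = 11q − 6 ⇒ q = 5/17.

-47/17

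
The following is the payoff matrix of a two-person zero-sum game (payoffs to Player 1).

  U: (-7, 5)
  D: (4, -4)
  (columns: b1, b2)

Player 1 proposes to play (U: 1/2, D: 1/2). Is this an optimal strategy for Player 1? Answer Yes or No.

No

Against b1 this mix gives (1/2)·(-7) + (1/2)·4 = -3/2.
Against b2 this mix gives (1/2)·5 + (1/2)·(-4) = 1/2.
Player 2 will play b1, holding Player 1 to -3/2. Shifting weight toward the row that does better against b1 would raise this floor (the equalizing mix achieves -2/5 against both b1 and b2), so the proposed strategy is not optimal.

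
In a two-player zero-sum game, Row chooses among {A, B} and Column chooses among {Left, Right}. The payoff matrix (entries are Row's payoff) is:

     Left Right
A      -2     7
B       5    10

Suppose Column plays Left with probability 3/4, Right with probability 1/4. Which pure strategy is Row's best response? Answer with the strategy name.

Expected payoff of A: (3/4)·(-2) + (1/4)·7 = 1/4.
Expected payoff of B: (3/4)·5 + (1/4)·10 = 25/4.
The largest is 25/4, so Row's best response is B.

B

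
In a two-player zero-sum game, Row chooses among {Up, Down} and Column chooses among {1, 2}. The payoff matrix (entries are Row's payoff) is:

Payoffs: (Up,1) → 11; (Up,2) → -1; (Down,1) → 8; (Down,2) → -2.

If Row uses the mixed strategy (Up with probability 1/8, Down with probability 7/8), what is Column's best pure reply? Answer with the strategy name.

If Column plays 1, Row's expected payoff is (1/8)·11 + (7/8)·8 = 67/8.
If Column plays 2, Row's expected payoff is (1/8)·(-1) + (7/8)·(-2) = -15/8.
Column minimizes Row's payoff; the smallest is -15/8, so the best response is 2.

2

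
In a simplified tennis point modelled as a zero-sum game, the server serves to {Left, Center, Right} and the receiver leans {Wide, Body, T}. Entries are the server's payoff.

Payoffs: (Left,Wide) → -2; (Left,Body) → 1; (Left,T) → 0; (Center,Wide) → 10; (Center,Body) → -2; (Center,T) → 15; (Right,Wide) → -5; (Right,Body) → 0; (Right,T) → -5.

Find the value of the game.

Row minima: Left → -2, Center → -2, Right → -5; maximin = -2.
Column maxima: Wide → 10, Body → 1, T → 15; minimax = 1.
-2 ≠ 1, so there is no saddle point; optimal play is mixed.
Right is strictly dominated by Left, so the server never plays it.
With Right eliminated, T is strictly dominated by Wide (it gives the server strictly more in every remaining row), so the receiver never plays it.
On the remaining 2×2 (Left, Center vs Wide, Body):
Let the server play Left with probability p. Expected payoff against Wide: (-2)p + 10(1−p) = −12p + 10; against Body: 1p + (-2)(1−p) = 3p − 2.
Setting these equal: −12p + 10 = 3p − 2 ⇒ −15p = -12 ⇒ p = 4/5, and the value is (-12)·(4/5) + 10 = 2/5.
For the receiver: with q = P(Wide), equating Left's and Center's payoffs gives −3q + 1 = 12q − 2 ⇒ q = 1/5.

2/5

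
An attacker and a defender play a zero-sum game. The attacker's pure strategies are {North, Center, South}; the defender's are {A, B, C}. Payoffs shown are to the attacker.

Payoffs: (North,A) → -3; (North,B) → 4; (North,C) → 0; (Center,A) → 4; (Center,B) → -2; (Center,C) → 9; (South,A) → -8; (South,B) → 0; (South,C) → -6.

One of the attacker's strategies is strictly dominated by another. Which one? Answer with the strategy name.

South

North gives a strictly higher payoff than South against every column: -3 > -8, 4 > 0, 0 > -6.
So South is strictly dominated and the attacker never plays it.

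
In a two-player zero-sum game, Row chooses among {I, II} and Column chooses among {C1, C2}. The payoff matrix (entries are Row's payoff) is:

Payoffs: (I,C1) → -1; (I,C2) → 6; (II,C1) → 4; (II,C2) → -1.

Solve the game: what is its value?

Row minima: I → -1, II → -1; maximin = -1.
Column maxima: C1 → 4, C2 → 6; minimax = 4.
-1 ≠ 4, so there is no saddle point; optimal play is mixed.
Let Row play I with probability p. Expected payoff against C1: (-1)p + 4(1−p) = −5p + 4; against C2: 6p + (-1)(1−p) = 7p − 1.
Setting these equal: −5p + 4 = 7p − 1 ⇒ −12p = -5 ⇒ p = 5/12, and the value is (-5)·(5/12) + 4 = 23/12.
For Column: with q = P(C1), equating I's and II's payoffs gives −7q + 6 = 5q − 1 ⇒ q = 7/12.

23/12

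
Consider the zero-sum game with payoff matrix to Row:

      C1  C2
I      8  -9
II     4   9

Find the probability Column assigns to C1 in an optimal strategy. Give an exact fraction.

Row minima: I → -9, II → 4; maximin = 4.
Column maxima: C1 → 8, C2 → 9; minimax = 8.
4 ≠ 8, so there is no saddle point; optimal play is mixed.
Let Row play I with probability p. Expected payoff against C1: 8p + 4(1−p) = 4p + 4; against C2: (-9)p + 9(1−p) = −18p + 9.
Setting these equal: 4p + 4 = −18p + 9 ⇒ 22p = 5 ⇒ p = 5/22, and the value is (4)·(5/22) + 4 = 54/11.
For Column: with q = P(C1), equating I's and II's payoffs gives 17q − 9 = −5q + 9 ⇒ q = 9/11.

9/11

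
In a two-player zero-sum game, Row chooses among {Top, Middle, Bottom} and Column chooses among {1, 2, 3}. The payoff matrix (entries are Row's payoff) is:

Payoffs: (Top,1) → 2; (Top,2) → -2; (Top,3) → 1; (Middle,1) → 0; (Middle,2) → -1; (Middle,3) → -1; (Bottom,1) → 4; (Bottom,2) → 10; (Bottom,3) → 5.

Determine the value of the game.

4

Row minima: Top → -2, Middle → -1, Bottom → 4; maximin = 4.
Column maxima: 1 → 4, 2 → 10, 3 → 5; minimax = 4.
Since maximin = minimax = 4, there is a saddle point and the value is 4.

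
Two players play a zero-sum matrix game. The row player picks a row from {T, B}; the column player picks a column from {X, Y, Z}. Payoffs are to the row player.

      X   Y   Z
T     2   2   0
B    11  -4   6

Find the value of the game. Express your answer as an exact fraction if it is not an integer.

Row minima: T → 0, B → -4; maximin = 0.
Column maxima: X → 11, Y → 2, Z → 6; minimax = 2.
0 ≠ 2, so there is no saddle point; optimal play is mixed.
X is strictly dominated by Z (it gives the row player strictly more in every row), so the column player never plays it.
On the remaining 2×2 (T, B vs Y, Z):
Let the row player play T with probability p. Expected payoff against Y: 2p + (-4)(1−p) = 6p − 4; against Z: 0p + 6(1−p) = −6p + 6.
Setting these equal: 6p − 4 = −6p + 6 ⇒ 12p = 10 ⇒ p = 5/6, and the value is (6)·(5/6) − 4 = 1.
For the column player: with q = P(Y), equating T's and B's payoffs gives 2q = −10q + 6 ⇒ q = 1/2.

1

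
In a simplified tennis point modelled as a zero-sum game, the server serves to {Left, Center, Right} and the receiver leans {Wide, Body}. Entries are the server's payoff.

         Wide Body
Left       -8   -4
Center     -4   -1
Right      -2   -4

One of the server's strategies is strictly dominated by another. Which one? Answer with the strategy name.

Left

Center gives a strictly higher payoff than Left against every column: -4 > -8, -1 > -4.
So Left is strictly dominated and the server never plays it.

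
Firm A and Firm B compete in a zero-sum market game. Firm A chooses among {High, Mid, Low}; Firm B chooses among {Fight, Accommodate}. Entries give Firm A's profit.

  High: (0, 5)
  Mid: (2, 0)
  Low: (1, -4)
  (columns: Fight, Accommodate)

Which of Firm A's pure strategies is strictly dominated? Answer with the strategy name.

Mid gives a strictly higher payoff than Low against every column: 2 > 1, 0 > -4.
So Low is strictly dominated and Firm A never plays it.

Low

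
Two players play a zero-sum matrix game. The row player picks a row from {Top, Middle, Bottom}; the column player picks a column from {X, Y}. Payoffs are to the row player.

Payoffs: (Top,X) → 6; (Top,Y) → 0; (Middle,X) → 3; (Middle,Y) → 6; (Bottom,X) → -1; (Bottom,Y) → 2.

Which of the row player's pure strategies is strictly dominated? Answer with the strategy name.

Middle gives a strictly higher payoff than Bottom against every column: 3 > -1, 6 > 2.
So Bottom is strictly dominated and the row player never plays it.

Bottom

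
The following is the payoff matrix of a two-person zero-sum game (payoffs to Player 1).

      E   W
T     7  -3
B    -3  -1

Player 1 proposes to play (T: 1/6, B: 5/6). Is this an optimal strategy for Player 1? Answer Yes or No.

Yes

Against E this mix gives (1/6)·7 + (5/6)·(-3) = -4/3.
Against W this mix gives (1/6)·(-3) + (5/6)·(-1) = -4/3.
All of Player 2's active replies (E, W) yield -4/3, and no column does worse for Player 1. The mix makes Player 2 indifferent and guarantees -4/3, so it is optimal.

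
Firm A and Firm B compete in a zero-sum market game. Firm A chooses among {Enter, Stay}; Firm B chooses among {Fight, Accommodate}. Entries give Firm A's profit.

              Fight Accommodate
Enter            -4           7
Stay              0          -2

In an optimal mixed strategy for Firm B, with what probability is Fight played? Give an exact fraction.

Row minima: Enter → -4, Stay → -2; maximin = -2.
Column maxima: Fight → 0, Accommodate → 7; minimax = 0.
-2 ≠ 0, so there is no saddle point; optimal play is mixed.
Let Firm A play Enter with probability p. Expected payoff against Fight: (-4)p + 0(1−p) = −4p; against Accommodate: 7p + (-2)(1−p) = 9p − 2.
Setting these equal: −4p = 9p − 2 ⇒ −13p = -2 ⇒ p = 2/13, and the value is (-4)·(2/13) = -8/13.
For Firm B: with q = P(Fight), equating Enter's and Stay's payoffs gives −11q + 7 = 2q − 2 ⇒ q = 9/13.

9/13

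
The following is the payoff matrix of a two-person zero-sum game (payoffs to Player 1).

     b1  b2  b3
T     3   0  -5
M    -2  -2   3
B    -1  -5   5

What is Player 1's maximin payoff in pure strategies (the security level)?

Row minima: T → -5, M → -2, B → -5.
The best of these is -2.

-2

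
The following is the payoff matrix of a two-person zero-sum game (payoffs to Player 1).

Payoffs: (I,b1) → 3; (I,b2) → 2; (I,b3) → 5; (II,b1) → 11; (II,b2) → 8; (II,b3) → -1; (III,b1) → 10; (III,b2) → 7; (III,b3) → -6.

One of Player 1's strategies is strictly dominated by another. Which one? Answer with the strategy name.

II gives a strictly higher payoff than III against every column: 11 > 10, 8 > 7, -1 > -6.
So III is strictly dominated and Player 1 never plays it.

III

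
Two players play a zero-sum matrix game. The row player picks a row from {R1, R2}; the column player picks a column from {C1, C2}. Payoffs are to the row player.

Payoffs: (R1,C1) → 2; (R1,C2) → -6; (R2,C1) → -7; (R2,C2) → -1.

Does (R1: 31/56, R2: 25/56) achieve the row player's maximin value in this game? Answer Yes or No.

No

Against C1 this mix gives (31/56)·2 + (25/56)·(-7) = -113/56.
Against C2 this mix gives (31/56)·(-6) + (25/56)·(-1) = -211/56.
The column player will play C2, holding the row player to -211/56. Shifting weight toward the row that does better against C2 would raise this floor (the equalizing mix achieves -22/7 against both C2 and C1), so the proposed strategy is not optimal.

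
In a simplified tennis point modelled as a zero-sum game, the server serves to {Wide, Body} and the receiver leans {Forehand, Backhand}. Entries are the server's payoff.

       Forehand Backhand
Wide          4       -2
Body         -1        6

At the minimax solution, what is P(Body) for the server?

Row minima: Wide → -2, Body → -1; maximin = -1.
Column maxima: Forehand → 4, Backhand → 6; minimax = 4.
-1 ≠ 4, so there is no saddle point; optimal play is mixed.
Let the server play Wide with probability p. Expected payoff against Forehand: 4p + (-1)(1−p) = 5p − 1; against Backhand: (-2)p + 6(1−p) = −8p + 6.
Setting these equal: 5p − 1 = −8p + 6 ⇒ 13p = 7 ⇒ p = 7/13, and the value is (5)·(7/13) − 1 = 22/13.
For the receiver: with q = P(Forehand), equating Wide's and Body's payoffs gives 6q − 2 = −7q + 6 ⇒ q = 8/13.

6/13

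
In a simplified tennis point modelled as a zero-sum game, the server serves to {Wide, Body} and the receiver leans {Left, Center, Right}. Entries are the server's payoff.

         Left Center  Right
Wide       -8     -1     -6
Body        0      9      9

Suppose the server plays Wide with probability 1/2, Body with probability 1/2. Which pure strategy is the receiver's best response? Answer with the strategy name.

If the receiver plays Left, the server's expected payoff is (1/2)·(-8) + (1/2)·0 = -4.
If the receiver plays Center, the server's expected payoff is (1/2)·(-1) + (1/2)·9 = 4.
If the receiver plays Right, the server's expected payoff is (1/2)·(-6) + (1/2)·9 = 3/2.
The receiver minimizes the server's payoff; the smallest is -4, so the best response is Left.

Left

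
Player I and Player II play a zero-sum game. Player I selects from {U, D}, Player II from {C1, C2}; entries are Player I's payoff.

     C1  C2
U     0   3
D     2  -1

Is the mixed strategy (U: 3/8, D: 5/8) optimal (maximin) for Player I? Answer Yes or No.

Against C1 this mix gives (3/8)·0 + (5/8)·2 = 5/4.
Against C2 this mix gives (3/8)·3 + (5/8)·(-1) = 1/2.
Player II will play C2, holding Player I to 1/2. Shifting weight toward the row that does better against C2 would raise this floor (the equalizing mix achieves 1 against both C2 and C1), so the proposed strategy is not optimal.

No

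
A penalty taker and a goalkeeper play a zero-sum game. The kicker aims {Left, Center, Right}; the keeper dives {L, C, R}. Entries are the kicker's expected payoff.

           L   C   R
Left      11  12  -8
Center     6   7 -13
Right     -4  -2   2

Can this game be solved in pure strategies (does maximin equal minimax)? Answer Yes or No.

No

Row minima: Left → -8, Center → -13, Right → -4; maximin = -4.
Column maxima: L → 11, C → 12, R → 2; minimax = 2.
-4 ≠ 2, so no pure-strategy equilibrium exists.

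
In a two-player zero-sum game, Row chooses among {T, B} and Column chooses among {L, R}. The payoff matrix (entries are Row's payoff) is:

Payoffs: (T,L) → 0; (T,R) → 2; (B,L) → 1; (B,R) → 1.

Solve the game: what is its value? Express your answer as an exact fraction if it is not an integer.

1

Row minima: T → 0, B → 1; maximin = 1.
Column maxima: L → 1, R → 2; minimax = 1.
Since maximin = minimax = 1, there is a saddle point and the value is 1.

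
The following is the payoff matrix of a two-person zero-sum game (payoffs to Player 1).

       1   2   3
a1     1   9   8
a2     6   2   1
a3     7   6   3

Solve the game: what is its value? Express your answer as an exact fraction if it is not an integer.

53/11

Row minima: a1 → 1, a2 → 1, a3 → 3; maximin = 3.
Column maxima: 1 → 7, 2 → 9, 3 → 8; minimax = 7.
3 ≠ 7, so there is no saddle point; optimal play is mixed.
a2 is strictly dominated by a3, so Player 1 never plays it.
2 is strictly dominated by 3 (it gives Player 1 strictly more in every row), so Player 2 never plays it.
On the remaining 2×2 (a1, a3 vs 1, 3):
Let Player 1 play a1 with probability p. Expected payoff against 1: 1p + 7(1−p) = −6p + 7; against 3: 8p + 3(1−p) = 5p + 3.
Setting these equal: −6p + 7 = 5p + 3 ⇒ −11p = -4 ⇒ p = 4/11, and the value is (-6)·(4/11) + 7 = 53/11.
For Player 2: with q = P(1), equating a1's and a3's payoffs gives −7q + 8 = 4q + 3 ⇒ q = 5/11.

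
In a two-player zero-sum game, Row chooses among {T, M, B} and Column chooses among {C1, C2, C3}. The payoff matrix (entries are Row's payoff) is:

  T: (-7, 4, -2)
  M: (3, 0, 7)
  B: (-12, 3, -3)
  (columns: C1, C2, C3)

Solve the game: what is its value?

Row minima: T → -7, M → 0, B → -12; maximin = 0.
Column maxima: C1 → 3, C2 → 4, C3 → 7; minimax = 3.
0 ≠ 3, so there is no saddle point; optimal play is mixed.
B is strictly dominated by T, so Row never plays it.
C3 is strictly dominated by C1 (it gives Row strictly more in every row), so Column never plays it.
On the remaining 2×2 (T, M vs C1, C2):
Let Row play T with probability p. Expected payoff against C1: (-7)p + 3(1−p) = −10p + 3; against C2: 4p + 0(1−p) = 4p.
Setting these equal: −10p + 3 = 4p ⇒ −14p = -3 ⇒ p = 3/14, and the value is (-10)·(3/14) + 3 = 6/7.
For Column: with q = P(C1), equating T's and M's payoffs gives −11q + 4 = 3q ⇒ q = 2/7.

6/7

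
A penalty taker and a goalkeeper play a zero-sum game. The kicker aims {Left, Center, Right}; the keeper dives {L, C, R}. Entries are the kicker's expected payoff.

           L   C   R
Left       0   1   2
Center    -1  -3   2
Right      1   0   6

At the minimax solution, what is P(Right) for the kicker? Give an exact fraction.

1/2

Row minima: Left → 0, Center → -3, Right → 0; maximin = 0.
Column maxima: L → 1, C → 1, R → 6; minimax = 1.
0 ≠ 1, so there is no saddle point; optimal play is mixed.
Center is strictly dominated by Right, so the kicker never plays it.
R is strictly dominated by L (it gives the kicker strictly more in every row), so the keeper never plays it.
On the remaining 2×2 (Left, Right vs L, C):
Let the kicker play Left with probability p. Expected payoff against L: 0p + 1(1−p) = −p + 1; against C: 1p + 0(1−p) = p.
Setting these equal: −p + 1 = p ⇒ −2p = -1 ⇒ p = 1/2, and the value is (-1)·(1/2) + 1 = 1/2.
For the keeper: with q = P(L), equating Left's and Right's payoffs gives −q + 1 = q ⇒ q = 1/2.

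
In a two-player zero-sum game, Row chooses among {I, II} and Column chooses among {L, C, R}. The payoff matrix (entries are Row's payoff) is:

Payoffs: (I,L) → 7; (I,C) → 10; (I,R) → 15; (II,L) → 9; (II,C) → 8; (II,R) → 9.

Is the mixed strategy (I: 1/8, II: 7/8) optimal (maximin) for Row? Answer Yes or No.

No

Against L this mix gives (1/8)·7 + (7/8)·9 = 35/4.
Against C this mix gives (1/8)·10 + (7/8)·8 = 33/4.
Against R this mix gives (1/8)·15 + (7/8)·9 = 39/4.
Column will play C, holding Row to 33/4. Shifting weight toward the row that does better against C would raise this floor (the equalizing mix achieves 17/2 against both C and L), so the proposed strategy is not optimal.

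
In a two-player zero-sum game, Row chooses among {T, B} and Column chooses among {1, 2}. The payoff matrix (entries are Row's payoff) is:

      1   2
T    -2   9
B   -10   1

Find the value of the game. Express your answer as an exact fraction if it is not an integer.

-2

Row minima: T → -2, B → -10; maximin = -2.
Column maxima: 1 → -2, 2 → 9; minimax = -2.
Since maximin = minimax = -2, there is a saddle point and the value is -2.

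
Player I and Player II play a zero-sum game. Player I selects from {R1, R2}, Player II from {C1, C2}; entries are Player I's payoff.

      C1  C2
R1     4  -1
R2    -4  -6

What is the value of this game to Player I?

-1

Row minima: R1 → -1, R2 → -6; maximin = -1.
Column maxima: C1 → 4, C2 → -1; minimax = -1.
Since maximin = minimax = -1, there is a saddle point and the value is -1.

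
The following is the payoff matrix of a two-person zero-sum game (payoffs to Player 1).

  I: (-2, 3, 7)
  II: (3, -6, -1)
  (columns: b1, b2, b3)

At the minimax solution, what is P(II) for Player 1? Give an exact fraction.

5/14

Row minima: I → -2, II → -6; maximin = -2.
Column maxima: b1 → 3, b2 → 3, b3 → 7; minimax = 3.
-2 ≠ 3, so there is no saddle point; optimal play is mixed.
b3 is strictly dominated by b2 (it gives Player 1 strictly more in every row), so Player 2 never plays it.
On the remaining 2×2 (I, II vs b1, b2):
Let Player 1 play I with probability p. Expected payoff against b1: (-2)p + 3(1−p) = −5p + 3; against b2: 3p + (-6)(1−p) = 9p − 6.
Setting these equal: −5p + 3 = 9p − 6 ⇒ −14p = -9 ⇒ p = 9/14, and the value is (-5)·(9/14) + 3 = -3/14.
For Player 2: with q = P(b1), equating I's and II's payoffs gives −5q + 3 = 9q − 6 ⇒ q = 9/14.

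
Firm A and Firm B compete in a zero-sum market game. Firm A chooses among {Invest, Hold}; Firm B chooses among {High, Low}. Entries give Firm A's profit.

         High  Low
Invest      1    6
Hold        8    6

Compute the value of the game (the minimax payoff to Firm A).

Row minima: Invest → 1, Hold → 6; maximin = 6.
Column maxima: High → 8, Low → 6; minimax = 6.
Since maximin = minimax = 6, there is a saddle point and the value is 6.

6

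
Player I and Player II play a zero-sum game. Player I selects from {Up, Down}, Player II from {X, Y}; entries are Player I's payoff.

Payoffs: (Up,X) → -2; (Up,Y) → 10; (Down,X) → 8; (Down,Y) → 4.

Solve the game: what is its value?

Row minima: Up → -2, Down → 4; maximin = 4.
Column maxima: X → 8, Y → 10; minimax = 8.
4 ≠ 8, so there is no saddle point; optimal play is mixed.
Let Player I play Up with probability p. Expected payoff against X: (-2)p + 8(1−p) = −10p + 8; against Y: 10p + 4(1−p) = 6p + 4.
Setting these equal: −10p + 8 = 6p + 4 ⇒ −16p = -4 ⇒ p = 1/4, and the value is (-10)·(1/4) + 8 = 11/2.
For Player II: with q = P(X), equating Up's and Down's payoffs gives −12q + 10 = 4q + 4 ⇒ q = 3/8.

11/2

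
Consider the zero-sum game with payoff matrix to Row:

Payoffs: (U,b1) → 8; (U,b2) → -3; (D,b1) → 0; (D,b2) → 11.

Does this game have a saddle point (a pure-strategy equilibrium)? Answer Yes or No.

Row minima: U → -3, D → 0; maximin = 0.
Column maxima: b1 → 8, b2 → 11; minimax = 8.
0 ≠ 8, so no pure-strategy equilibrium exists.

No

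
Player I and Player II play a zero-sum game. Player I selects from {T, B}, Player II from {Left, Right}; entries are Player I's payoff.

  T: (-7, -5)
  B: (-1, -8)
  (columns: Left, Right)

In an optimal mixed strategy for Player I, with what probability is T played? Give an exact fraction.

Row minima: T → -7, B → -8; maximin = -7.
Column maxima: Left → -1, Right → -5; minimax = -5.
-7 ≠ -5, so there is no saddle point; optimal play is mixed.
Let Player I play T with probability p. Expected payoff against Left: (-7)p + (-1)(1−p) = −6p − 1; against Right: (-5)p + (-8)(1−p) = 3p − 8.
Setting these equal: −6p − 1 = 3p − 8 ⇒ −9p = -7 ⇒ p = 7/9, and the value is (-6)·(7/9) − 1 = -17/3.
For Player II: with q = P(Left), equating T's and B's payoffs gives −2q − 5 = 7q − 8 ⇒ q = 1/3.

7/9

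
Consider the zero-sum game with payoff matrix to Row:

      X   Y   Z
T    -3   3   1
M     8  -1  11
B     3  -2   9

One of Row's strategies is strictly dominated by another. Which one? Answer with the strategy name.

B

M gives a strictly higher payoff than B against every column: 8 > 3, -1 > -2, 11 > 9.
So B is strictly dominated and Row never plays it.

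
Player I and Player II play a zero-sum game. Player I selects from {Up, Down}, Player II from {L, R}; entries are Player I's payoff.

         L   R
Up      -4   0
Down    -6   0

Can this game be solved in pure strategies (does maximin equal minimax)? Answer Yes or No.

Yes

Row minima: Up → -4, Down → -6; maximin = -4.
Column maxima: L → -4, R → 0; minimax = -4.
maximin = minimax = -4, so a saddle point exists.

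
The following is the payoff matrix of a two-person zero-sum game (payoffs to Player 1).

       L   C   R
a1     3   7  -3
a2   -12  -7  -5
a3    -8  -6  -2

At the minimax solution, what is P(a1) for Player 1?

Row minima: a1 → -3, a2 → -12, a3 → -8; maximin = -3.
Column maxima: L → 3, C → 7, R → -2; minimax = -2.
-3 ≠ -2, so there is no saddle point; optimal play is mixed.
a2 is strictly dominated by a1, so Player 1 never plays it.
C is strictly dominated by L (it gives Player 1 strictly more in every row), so Player 2 never plays it.
On the remaining 2×2 (a1, a3 vs L, R):
Let Player 1 play a1 with probability p. Expected payoff against L: 3p + (-8)(1−p) = 11p − 8; against R: (-3)p + (-2)(1−p) = −p − 2.
Setting these equal: 11p − 8 = −p − 2 ⇒ 12p = 6 ⇒ p = 1/2, and the value is (11)·(1/2) − 8 = -5/2.
For Player 2: with q = P(L), equating a1's and a3's payoffs gives 6q − 3 = −6q − 2 ⇒ q = 1/12.

1/2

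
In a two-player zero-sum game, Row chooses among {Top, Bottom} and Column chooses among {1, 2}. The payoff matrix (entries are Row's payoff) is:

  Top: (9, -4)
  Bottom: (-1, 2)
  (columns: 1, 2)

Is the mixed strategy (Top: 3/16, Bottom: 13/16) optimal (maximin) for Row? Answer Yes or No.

Yes

Against 1 this mix gives (3/16)·9 + (13/16)·(-1) = 7/8.
Against 2 this mix gives (3/16)·(-4) + (13/16)·2 = 7/8.
All of Column's active replies (1, 2) yield 7/8, and no column does worse for Row. The mix makes Column indifferent and guarantees 7/8, so it is optimal.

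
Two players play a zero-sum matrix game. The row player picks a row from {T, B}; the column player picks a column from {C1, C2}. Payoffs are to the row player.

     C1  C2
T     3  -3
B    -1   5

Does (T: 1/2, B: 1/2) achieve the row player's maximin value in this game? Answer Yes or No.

Against C1 this mix gives (1/2)·3 + (1/2)·(-1) = 1.
Against C2 this mix gives (1/2)·(-3) + (1/2)·5 = 1.
All of the column player's active replies (C1, C2) yield 1, and no column does worse for the row player. The mix makes the column player indifferent and guarantees 1, so it is optimal.

Yes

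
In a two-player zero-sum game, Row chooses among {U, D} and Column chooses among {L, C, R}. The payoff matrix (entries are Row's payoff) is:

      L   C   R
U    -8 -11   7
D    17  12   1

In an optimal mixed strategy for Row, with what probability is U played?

11/29

Row minima: U → -11, D → 1; maximin = 1.
Column maxima: L → 17, C → 12, R → 7; minimax = 7.
1 ≠ 7, so there is no saddle point; optimal play is mixed.
L is strictly dominated by C (it gives Row strictly more in every row), so Column never plays it.
On the remaining 2×2 (U, D vs C, R):
Let Row play U with probability p. Expected payoff against C: (-11)p + 12(1−p) = −23p + 12; against R: 7p + 1(1−p) = 6p + 1.
Setting these equal: −23p + 12 = 6p + 1 ⇒ −29p = -11 ⇒ p = 11/29, and the value is (-23)·(11/29) + 12 = 95/29.
For Column: with q = P(C), equating U's and D's payoffs gives −18q + 7 = 11q + 1 ⇒ q = 6/29.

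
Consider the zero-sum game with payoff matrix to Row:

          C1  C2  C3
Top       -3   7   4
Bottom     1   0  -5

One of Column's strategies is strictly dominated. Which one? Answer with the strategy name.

C3 holds Row's payoff strictly below C2 in every row: 4 < 7, -5 < 0.
So C2 is strictly dominated for Column.

C2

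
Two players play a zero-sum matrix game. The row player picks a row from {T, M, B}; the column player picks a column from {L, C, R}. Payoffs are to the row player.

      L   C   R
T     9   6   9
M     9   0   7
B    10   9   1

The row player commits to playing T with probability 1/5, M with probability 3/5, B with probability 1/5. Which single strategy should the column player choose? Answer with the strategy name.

C

If the column player plays L, the row player's expected payoff is (1/5)·9 + (3/5)·9 + (1/5)·10 = 46/5.
If the column player plays C, the row player's expected payoff is (1/5)·6 + (3/5)·0 + (1/5)·9 = 3.
If the column player plays R, the row player's expected payoff is (1/5)·9 + (3/5)·7 + (1/5)·1 = 31/5.
The column player minimizes the row player's payoff; the smallest is 3, so the best response is C.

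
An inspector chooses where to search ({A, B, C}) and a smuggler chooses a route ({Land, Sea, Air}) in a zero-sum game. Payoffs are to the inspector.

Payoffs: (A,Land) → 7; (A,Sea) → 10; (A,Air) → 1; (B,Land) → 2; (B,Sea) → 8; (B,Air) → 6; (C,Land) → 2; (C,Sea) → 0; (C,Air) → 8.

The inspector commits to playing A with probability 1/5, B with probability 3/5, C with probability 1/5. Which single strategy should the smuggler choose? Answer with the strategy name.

If the smuggler plays Land, the inspector's expected payoff is (1/5)·7 + (3/5)·2 + (1/5)·2 = 3.
If the smuggler plays Sea, the inspector's expected payoff is (1/5)·10 + (3/5)·8 + (1/5)·0 = 34/5.
If the smuggler plays Air, the inspector's expected payoff is (1/5)·1 + (3/5)·6 + (1/5)·8 = 27/5.
The smuggler minimizes the inspector's payoff; the smallest is 3, so the best response is Land.

Land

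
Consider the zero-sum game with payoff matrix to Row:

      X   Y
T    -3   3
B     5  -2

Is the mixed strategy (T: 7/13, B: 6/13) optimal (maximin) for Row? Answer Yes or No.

Yes

Against X this mix gives (7/13)·(-3) + (6/13)·5 = 9/13.
Against Y this mix gives (7/13)·3 + (6/13)·(-2) = 9/13.
All of Column's active replies (X, Y) yield 9/13, and no column does worse for Row. The mix makes Column indifferent and guarantees 9/13, so it is optimal.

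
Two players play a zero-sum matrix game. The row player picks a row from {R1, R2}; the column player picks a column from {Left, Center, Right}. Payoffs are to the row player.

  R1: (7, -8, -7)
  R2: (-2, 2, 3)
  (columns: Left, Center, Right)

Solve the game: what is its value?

-2/19

Row minima: R1 → -8, R2 → -2; maximin = -2.
Column maxima: Left → 7, Center → 2, Right → 3; minimax = 2.
-2 ≠ 2, so there is no saddle point; optimal play is mixed.
Right is strictly dominated by Center (it gives the row player strictly more in every row), so the column player never plays it.
On the remaining 2×2 (R1, R2 vs Left, Center):
Let the row player play R1 with probability p. Expected payoff against Left: 7p + (-2)(1−p) = 9p − 2; against Center: (-8)p + 2(1−p) = −10p + 2.
Setting these equal: 9p − 2 = −10p + 2 ⇒ 19p = 4 ⇒ p = 4/19, and the value is (9)·(4/19) − 2 = -2/19.
For the column player: with q = P(Left), equating R1's and R2's payoffs gives 15q − 8 = −4q + 2 ⇒ q = 10/19.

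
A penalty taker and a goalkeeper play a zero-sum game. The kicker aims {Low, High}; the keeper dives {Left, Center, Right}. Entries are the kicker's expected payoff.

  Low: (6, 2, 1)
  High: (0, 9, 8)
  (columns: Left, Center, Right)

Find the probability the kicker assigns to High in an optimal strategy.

Row minima: Low → 1, High → 0; maximin = 1.
Column maxima: Left → 6, Center → 9, Right → 8; minimax = 6.
1 ≠ 6, so there is no saddle point; optimal play is mixed.
Center is strictly dominated by Right (it gives the kicker strictly more in every row), so the keeper never plays it.
On the remaining 2×2 (Low, High vs Left, Right):
Let the kicker play Low with probability p. Expected payoff against Left: 6p + 0(1−p) = 6p; against Right: 1p + 8(1−p) = −7p + 8.
Setting these equal: 6p = −7p + 8 ⇒ 13p = 8 ⇒ p = 8/13, and the value is (6)·(8/13) = 48/13.
For the keeper: with q = P(Left), equating Low's and High's payoffs gives 5q + 1 = −8q + 8 ⇒ q = 7/13.

5/13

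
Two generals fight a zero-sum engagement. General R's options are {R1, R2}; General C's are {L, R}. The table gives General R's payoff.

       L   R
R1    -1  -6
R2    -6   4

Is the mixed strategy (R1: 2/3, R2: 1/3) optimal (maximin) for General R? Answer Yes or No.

Yes

Against L this mix gives (2/3)·(-1) + (1/3)·(-6) = -8/3.
Against R this mix gives (2/3)·(-6) + (1/3)·4 = -8/3.
All of General C's active replies (L, R) yield -8/3, and no column does worse for General R. The mix makes General C indifferent and guarantees -8/3, so it is optimal.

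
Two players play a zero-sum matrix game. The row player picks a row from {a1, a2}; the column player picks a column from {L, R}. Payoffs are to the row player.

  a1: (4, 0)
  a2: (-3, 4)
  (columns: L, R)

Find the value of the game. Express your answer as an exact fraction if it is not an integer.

Row minima: a1 → 0, a2 → -3; maximin = 0.
Column maxima: L → 4, R → 4; minimax = 4.
0 ≠ 4, so there is no saddle point; optimal play is mixed.
Let the row player play a1 with probability p. Expected payoff against L: 4p + (-3)(1−p) = 7p − 3; against R: 0p + 4(1−p) = −4p + 4.
Setting these equal: 7p − 3 = −4p + 4 ⇒ 11p = 7 ⇒ p = 7/11, and the value is (7)·(7/11) − 3 = 16/11.
For the column player: with q = P(L), equating a1's and a2's payoffs gives 4q = −7q + 4 ⇒ q = 4/11.

16/11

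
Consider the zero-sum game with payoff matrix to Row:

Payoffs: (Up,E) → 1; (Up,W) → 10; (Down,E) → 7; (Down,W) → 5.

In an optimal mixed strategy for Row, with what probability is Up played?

2/11

Row minima: Up → 1, Down → 5; maximin = 5.
Column maxima: E → 7, W → 10; minimax = 7.
5 ≠ 7, so there is no saddle point; optimal play is mixed.
Let Row play Up with probability p. Expected payoff against E: 1p + 7(1−p) = −6p + 7; against W: 10p + 5(1−p) = 5p + 5.
Setting these equal: −6p + 7 = 5p + 5 ⇒ −11p = -2 ⇒ p = 2/11, and the value is (-6)·(2/11) + 7 = 65/11.
For Column: with q = P(E), equating Up's and Down's payoffs gives −9q + 10 = 2q + 5 ⇒ q = 5/11.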